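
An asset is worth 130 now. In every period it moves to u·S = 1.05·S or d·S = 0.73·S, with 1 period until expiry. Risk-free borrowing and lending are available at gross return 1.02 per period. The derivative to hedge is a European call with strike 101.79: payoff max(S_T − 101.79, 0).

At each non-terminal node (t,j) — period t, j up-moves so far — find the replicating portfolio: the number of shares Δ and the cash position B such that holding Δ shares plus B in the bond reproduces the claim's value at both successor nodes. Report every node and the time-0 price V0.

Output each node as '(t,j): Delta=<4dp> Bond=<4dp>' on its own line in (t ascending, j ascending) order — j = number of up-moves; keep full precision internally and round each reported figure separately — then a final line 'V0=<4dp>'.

(0,0): Delta=0.8344 Bond=-77.6296
V0=30.8392

No-arbitrage ⇒ martingale measure with p* = (R−d)/(u−d) = 0.9062.
Terminal values V(1,·): V(1,0)=0.0000, V(1,1)=34.7100
(0,0): S=130.0000. Δ = (V_up−V_dn)/(S_up−S_dn) = (34.7100−0.0000)/(136.5000−94.9000) = 0.8344. V = [p*·34.7100 + (1−p*)·0.0000]/1.02 = 30.8392. B = V − Δ·S = -77.6296.
The time-0 hedge costs 30.8392, which is the no-arbitrage price.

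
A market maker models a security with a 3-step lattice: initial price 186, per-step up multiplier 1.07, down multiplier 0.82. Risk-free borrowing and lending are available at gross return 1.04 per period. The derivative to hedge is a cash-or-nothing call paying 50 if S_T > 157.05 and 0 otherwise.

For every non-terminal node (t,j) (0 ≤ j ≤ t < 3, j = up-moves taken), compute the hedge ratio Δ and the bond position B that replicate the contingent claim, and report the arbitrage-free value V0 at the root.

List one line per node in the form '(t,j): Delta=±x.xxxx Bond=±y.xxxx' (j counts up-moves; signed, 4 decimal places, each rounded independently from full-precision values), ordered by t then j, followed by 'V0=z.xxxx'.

(0,0): Delta=0.2100 Bond=3.6299
(1,0): Delta=1.1096 Bond=-133.4320
(1,1): Delta=0.1160 Bond=22.4852
(2,0): Delta=0.0000 Bond=0.0000
(2,1): Delta=1.2255 Bond=-157.6923
(2,2): Delta=0.0000 Bond=48.0769
V0=42.6832

No-arbitrage ⇒ martingale measure with p* = (R−d)/(u−d) = 0.8800.
Payoff layer (t=3): V(3,0)=0.0000, V(3,1)=0.0000, V(3,2)=50.0000, V(3,3)=50.0000
(2,0): S=125.0664. Δ = (V_up−V_dn)/(S_up−S_dn) = (0.0000−0.0000)/(133.8210−102.5544) = 0.0000. V = [p*·0.0000 + (1−p*)·0.0000]/1.04 = 0.0000. B = V − Δ·S = 0.0000.
(2,1): S=163.1964. Δ = (V_up−V_dn)/(S_up−S_dn) = (50.0000−0.0000)/(174.6201−133.8210) = 1.2255. V = [p*·50.0000 + (1−p*)·0.0000]/1.04 = 42.3077. B = V − Δ·S = -157.6923.
(2,2): S=212.9514. Δ = (V_up−V_dn)/(S_up−S_dn) = (50.0000−50.0000)/(227.8580−174.6201) = 0.0000. V = [p*·50.0000 + (1−p*)·50.0000]/1.04 = 48.0769. B = V − Δ·S = 48.0769.
(1,0): S=152.5200. Δ = (V_up−V_dn)/(S_up−S_dn) = (42.3077−0.0000)/(163.1964−125.0664) = 1.1096. V = [p*·42.3077 + (1−p*)·0.0000]/1.04 = 35.7988. B = V − Δ·S = -133.4320.
(1,1): S=199.0200. Δ = (V_up−V_dn)/(S_up−S_dn) = (48.0769−42.3077)/(212.9514−163.1964) = 0.1160. V = [p*·48.0769 + (1−p*)·42.3077]/1.04 = 45.5621. B = V − Δ·S = 22.4852.
(0,0): S=186.0000. Δ = (V_up−V_dn)/(S_up−S_dn) = (45.5621−35.7988)/(199.0200−152.5200) = 0.2100. V = [p*·45.5621 + (1−p*)·35.7988]/1.04 = 42.6832. B = V − Δ·S = 3.6299.
Self-financing check: at every node Δ·S+B equals the discounted successor values.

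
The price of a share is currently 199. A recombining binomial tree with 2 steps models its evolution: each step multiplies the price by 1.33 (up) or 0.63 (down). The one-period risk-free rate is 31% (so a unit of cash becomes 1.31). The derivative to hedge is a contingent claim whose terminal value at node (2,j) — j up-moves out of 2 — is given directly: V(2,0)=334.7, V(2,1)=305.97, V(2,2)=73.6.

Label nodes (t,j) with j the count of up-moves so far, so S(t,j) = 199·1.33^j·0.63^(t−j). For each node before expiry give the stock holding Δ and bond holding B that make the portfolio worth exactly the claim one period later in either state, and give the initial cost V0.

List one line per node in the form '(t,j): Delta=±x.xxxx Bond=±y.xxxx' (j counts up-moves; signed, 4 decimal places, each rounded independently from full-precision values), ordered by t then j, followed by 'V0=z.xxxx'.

(0,0): Delta=-1.2415 Bond=297.5860
(1,0): Delta=-0.3274 Bond=275.2344
(1,1): Delta=-1.2542 Bond=393.2084
V0=50.5286

Under the risk-neutral measure, an up-move has probability p* = (R−d)/(u−d) = 0.9714 and values discount at R = 1.31.
At expiry t=2: V(2,0)=334.7000, V(2,1)=305.9700, V(2,2)=73.6000
Node (1,0) S=125.3700: V=(p*·305.9700+(1−p*)·334.7000)/1.31=234.1915; Δ=(305.9700−334.7000)/(166.7421−78.9831)=-0.3274; B=V−Δ·S=275.2344
Node (1,1) S=264.6700: V=(p*·73.6000+(1−p*)·305.9700)/1.31=61.2513; Δ=(73.6000−305.9700)/(352.0111−166.7421)=-1.2542; B=V−Δ·S=393.2084
Node (0,0) S=199.0000: V=(p*·61.2513+(1−p*)·234.1915)/1.31=50.5286; Δ=(61.2513−234.1915)/(264.6700−125.3700)=-1.2415; B=V−Δ·S=297.5860
Root portfolio cost Δ·199+B reproduces V0=50.5286.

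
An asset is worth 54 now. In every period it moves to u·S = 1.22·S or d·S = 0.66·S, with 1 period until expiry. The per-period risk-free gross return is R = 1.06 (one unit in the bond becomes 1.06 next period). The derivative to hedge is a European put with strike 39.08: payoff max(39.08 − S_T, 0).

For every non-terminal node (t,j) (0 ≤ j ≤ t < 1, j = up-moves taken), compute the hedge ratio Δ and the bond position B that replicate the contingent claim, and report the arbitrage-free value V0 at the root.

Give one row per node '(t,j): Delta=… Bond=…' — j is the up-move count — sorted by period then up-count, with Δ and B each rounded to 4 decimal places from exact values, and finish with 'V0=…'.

The replicating-portfolio and risk-neutral prices coincide; use p* = (1.06−0.66)/(1.22−0.66) = 0.7143 for the latter.
Payoff layer (t=1): V(1,0)=3.4400, V(1,1)=0.0000
  t=0,j=0: stock 54.0000 → up 65.8800 (V=0.0000), down 35.6400 (V=3.4400). Price 0.9272; hedge Δ=-0.1138, bond B=7.0701.
Check: Δ(0,0)·S0 + B(0,0) = 0.9272 = V0.

(0,0): Delta=-0.1138 Bond=7.0701
V0=0.9272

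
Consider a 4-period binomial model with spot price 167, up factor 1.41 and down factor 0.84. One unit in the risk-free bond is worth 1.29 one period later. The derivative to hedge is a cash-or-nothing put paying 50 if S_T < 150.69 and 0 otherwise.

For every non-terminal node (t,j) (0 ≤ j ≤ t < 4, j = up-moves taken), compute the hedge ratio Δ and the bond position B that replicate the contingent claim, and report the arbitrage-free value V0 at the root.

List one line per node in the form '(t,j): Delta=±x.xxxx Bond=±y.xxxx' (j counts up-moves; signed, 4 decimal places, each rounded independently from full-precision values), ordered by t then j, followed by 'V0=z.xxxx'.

(0,0): Delta=-0.0257 Bond=4.8569
(1,0): Delta=-0.1249 Bond=20.1845
(1,1): Delta=-0.0099 Bond=2.5536
(2,0): Delta=-0.4556 Bond=65.0032
(2,1): Delta=-0.0724 Bond=15.6474
(2,2): Delta=0.0000 Bond=0.0000
(3,0): Delta=0.0000 Bond=38.7597
(3,1): Delta=-0.5280 Bond=95.8792
(3,2): Delta=0.0000 Bond=0.0000
(3,3): Delta=0.0000 Bond=0.0000
V0=0.5675

Risk-neutral probability p* = (R−d)/(u−d) = (1.29−0.84)/(1.41−0.84) = 0.7895.
At expiry t=4: V(4,0)=50.0000, V(4,1)=50.0000, V(4,2)=0.0000, V(4,3)=0.0000, V(4,4)=0.0000
(3,0): S=98.9816. Δ = (V_up−V_dn)/(S_up−S_dn) = (50.0000−50.0000)/(139.5640−83.1445) = 0.0000. V = [p*·50.0000 + (1−p*)·50.0000]/1.29 = 38.7597. B = V − Δ·S = 38.7597.
(3,1): S=166.1476. Δ = (V_up−V_dn)/(S_up−S_dn) = (0.0000−50.0000)/(234.2682−139.5640) = -0.5280. V = [p*·0.0000 + (1−p*)·50.0000]/1.29 = 8.1599. B = V − Δ·S = 95.8792.
(3,2): S=278.8907. Δ = (V_up−V_dn)/(S_up−S_dn) = (0.0000−0.0000)/(393.2358−234.2682) = 0.0000. V = [p*·0.0000 + (1−p*)·0.0000]/1.29 = 0.0000. B = V − Δ·S = 0.0000.
(3,3): S=468.1379. Δ = (V_up−V_dn)/(S_up−S_dn) = (0.0000−0.0000)/(660.0744−393.2358) = 0.0000. V = [p*·0.0000 + (1−p*)·0.0000]/1.29 = 0.0000. B = V − Δ·S = 0.0000.
(2,0): S=117.8352. Δ = (V_up−V_dn)/(S_up−S_dn) = (8.1599−38.7597)/(166.1476−98.9816) = -0.4556. V = [p*·8.1599 + (1−p*)·38.7597]/1.29 = 11.3194. B = V − Δ·S = 65.0032.
(2,1): S=197.7948. Δ = (V_up−V_dn)/(S_up−S_dn) = (0.0000−8.1599)/(278.8907−166.1476) = -0.0724. V = [p*·0.0000 + (1−p*)·8.1599]/1.29 = 1.3317. B = V − Δ·S = 15.6474.
(2,2): S=332.0127. Δ = (V_up−V_dn)/(S_up−S_dn) = (0.0000−0.0000)/(468.1379−278.8907) = 0.0000. V = [p*·0.0000 + (1−p*)·0.0000]/1.29 = 0.0000. B = V − Δ·S = 0.0000.
(1,0): S=140.2800. Δ = (V_up−V_dn)/(S_up−S_dn) = (1.3317−11.3194)/(197.7948−117.8352) = -0.1249. V = [p*·1.3317 + (1−p*)·11.3194]/1.29 = 2.6623. B = V − Δ·S = 20.1845.
(1,1): S=235.4700. Δ = (V_up−V_dn)/(S_up−S_dn) = (0.0000−1.3317)/(332.0127−197.7948) = -0.0099. V = [p*·0.0000 + (1−p*)·1.3317]/1.29 = 0.2173. B = V − Δ·S = 2.5536.
(0,0): S=167.0000. Δ = (V_up−V_dn)/(S_up−S_dn) = (0.2173−2.6623)/(235.4700−140.2800) = -0.0257. V = [p*·0.2173 + (1−p*)·2.6623]/1.29 = 0.5675. B = V − Δ·S = 4.8569.
Self-financing check: at every node Δ·S+B equals the discounted successor values.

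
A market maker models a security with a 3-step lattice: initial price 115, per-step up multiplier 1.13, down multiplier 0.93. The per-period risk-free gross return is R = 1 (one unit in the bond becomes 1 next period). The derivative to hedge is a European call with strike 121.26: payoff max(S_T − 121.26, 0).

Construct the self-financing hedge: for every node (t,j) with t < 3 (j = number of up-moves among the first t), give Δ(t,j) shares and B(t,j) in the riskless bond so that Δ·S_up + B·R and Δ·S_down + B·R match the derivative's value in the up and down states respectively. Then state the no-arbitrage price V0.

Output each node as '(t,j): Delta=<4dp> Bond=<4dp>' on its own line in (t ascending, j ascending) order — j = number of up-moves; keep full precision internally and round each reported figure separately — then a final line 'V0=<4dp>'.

Since d<R<u, set p* = (R−d)/(u−d) = 0.3500; price each node as the discounted p*-expectation of its children.
Terminal payoffs: V(3,0)=0.0000, V(3,1)=0.0000, V(3,2)=15.3045, V(3,3)=44.6732
  t=2,j=0: stock 99.4635 → up 112.3938 (V=0.0000), down 92.5011 (V=0.0000). Price 0.0000; hedge Δ=0.0000, bond B=0.0000.
  t=2,j=1: stock 120.8535 → up 136.5645 (V=15.3045), down 112.3938 (V=0.0000). Price 5.3566; hedge Δ=0.6332, bond B=-71.1657.
  t=2,j=2: stock 146.8435 → up 165.9332 (V=44.6732), down 136.5645 (V=15.3045). Price 25.5835; hedge Δ=1.0000, bond B=-121.2600.
  t=1,j=0: stock 106.9500 → up 120.8535 (V=5.3566), down 99.4635 (V=0.0000). Price 1.8748; hedge Δ=0.2504, bond B=-24.9080.
  t=1,j=1: stock 129.9500 → up 146.8435 (V=25.5835), down 120.8535 (V=5.3566). Price 12.4360; hedge Δ=0.7783, bond B=-88.6987.
  t=0,j=0: stock 115.0000 → up 129.9500 (V=12.4360), down 106.9500 (V=1.8748). Price 5.5712; hedge Δ=0.4592, bond B=-47.2348.
The time-0 hedge costs 5.5712, which is the no-arbitrage price.

(0,0): Delta=0.4592 Bond=-47.2348
(1,0): Delta=0.2504 Bond=-24.9080
(1,1): Delta=0.7783 Bond=-88.6987
(2,0): Delta=0.0000 Bond=0.0000
(2,1): Delta=0.6332 Bond=-71.1657
(2,2): Delta=1.0000 Bond=-121.2600
V0=5.5712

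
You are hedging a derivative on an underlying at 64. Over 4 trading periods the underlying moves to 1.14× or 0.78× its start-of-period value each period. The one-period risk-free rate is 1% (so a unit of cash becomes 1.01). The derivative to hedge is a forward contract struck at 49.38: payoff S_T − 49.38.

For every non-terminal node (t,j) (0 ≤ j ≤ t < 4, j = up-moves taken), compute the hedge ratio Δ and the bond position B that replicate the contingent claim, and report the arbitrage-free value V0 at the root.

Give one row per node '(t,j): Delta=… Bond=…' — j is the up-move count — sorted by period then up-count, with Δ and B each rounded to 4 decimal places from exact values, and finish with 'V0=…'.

(0,0): Delta=1.0000 Bond=-47.4532
(1,0): Delta=1.0000 Bond=-47.9277
(1,1): Delta=1.0000 Bond=-47.9277
(2,0): Delta=1.0000 Bond=-48.4070
(2,1): Delta=1.0000 Bond=-48.4070
(2,2): Delta=1.0000 Bond=-48.4070
(3,0): Delta=1.0000 Bond=-48.8911
(3,1): Delta=1.0000 Bond=-48.8911
(3,2): Delta=1.0000 Bond=-48.8911
(3,3): Delta=1.0000 Bond=-48.8911
V0=16.5468

Under the risk-neutral measure, an up-move has probability p* = (R−d)/(u−d) = 0.6389 and values discount at R = 1.01.
Terminal payoffs: V(4,0)=-25.6904, V(4,1)=-14.7567, V(4,2)=1.2233, V(4,3)=24.5787, V(4,4)=58.7135
(3,0): S=30.3713. Δ = (V_up−V_dn)/(S_up−S_dn) = (-14.7567−-25.6904)/(34.6233−23.6896) = 1.0000. V = [p*·-14.7567 + (1−p*)·-25.6904]/1.01 = -18.5198. B = V − Δ·S = -48.8911.
(3,1): S=44.3889. Δ = (V_up−V_dn)/(S_up−S_dn) = (1.2233−-14.7567)/(50.6033−34.6233) = 1.0000. V = [p*·1.2233 + (1−p*)·-14.7567]/1.01 = -4.5022. B = V − Δ·S = -48.8911.
(3,2): S=64.8760. Δ = (V_up−V_dn)/(S_up−S_dn) = (24.5787−1.2233)/(73.9587−50.6033) = 1.0000. V = [p*·24.5787 + (1−p*)·1.2233]/1.01 = 15.9849. B = V − Δ·S = -48.8911.
(3,3): S=94.8188. Δ = (V_up−V_dn)/(S_up−S_dn) = (58.7135−24.5787)/(108.0935−73.9587) = 1.0000. V = [p*·58.7135 + (1−p*)·24.5787]/1.01 = 45.9277. B = V − Δ·S = -48.8911.
(2,0): S=38.9376. Δ = (V_up−V_dn)/(S_up−S_dn) = (-4.5022−-18.5198)/(44.3889−30.3713) = 1.0000. V = [p*·-4.5022 + (1−p*)·-18.5198]/1.01 = -9.4694. B = V − Δ·S = -48.4070.
(2,1): S=56.9088. Δ = (V_up−V_dn)/(S_up−S_dn) = (15.9849−-4.5022)/(64.8760−44.3889) = 1.0000. V = [p*·15.9849 + (1−p*)·-4.5022]/1.01 = 8.5018. B = V − Δ·S = -48.4070.
(2,2): S=83.1744. Δ = (V_up−V_dn)/(S_up−S_dn) = (45.9277−15.9849)/(94.8188−64.8760) = 1.0000. V = [p*·45.9277 + (1−p*)·15.9849]/1.01 = 34.7674. B = V − Δ·S = -48.4070.
(1,0): S=49.9200. Δ = (V_up−V_dn)/(S_up−S_dn) = (8.5018−-9.4694)/(56.9088−38.9376) = 1.0000. V = [p*·8.5018 + (1−p*)·-9.4694]/1.01 = 1.9923. B = V − Δ·S = -47.9277.
(1,1): S=72.9600. Δ = (V_up−V_dn)/(S_up−S_dn) = (34.7674−8.5018)/(83.1744−56.9088) = 1.0000. V = [p*·34.7674 + (1−p*)·8.5018]/1.01 = 25.0323. B = V − Δ·S = -47.9277.
(0,0): S=64.0000. Δ = (V_up−V_dn)/(S_up−S_dn) = (25.0323−1.9923)/(72.9600−49.9200) = 1.0000. V = [p*·25.0323 + (1−p*)·1.9923]/1.01 = 16.5468. B = V − Δ·S = -47.4532.
Root portfolio cost Δ·64+B reproduces V0=16.5468.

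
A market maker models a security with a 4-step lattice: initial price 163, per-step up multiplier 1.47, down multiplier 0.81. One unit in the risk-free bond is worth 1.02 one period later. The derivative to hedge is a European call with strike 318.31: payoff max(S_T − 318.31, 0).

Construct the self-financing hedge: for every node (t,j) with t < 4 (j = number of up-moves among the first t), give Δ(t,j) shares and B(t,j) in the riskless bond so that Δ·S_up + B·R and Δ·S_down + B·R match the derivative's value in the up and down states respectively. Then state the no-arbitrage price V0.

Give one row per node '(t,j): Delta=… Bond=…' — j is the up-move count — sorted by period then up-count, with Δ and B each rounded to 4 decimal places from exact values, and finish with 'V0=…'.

Risk-neutral probability p* = (R−d)/(u−d) = (1.02−0.81)/(1.47−0.81) = 0.3182.
Terminal payoffs: V(4,0)=0.0000, V(4,1)=0.0000, V(4,2)=0.0000, V(4,3)=101.0863, V(4,4)=442.8167
Node (3,0) S=86.6249: V=(p*·0.0000+(1−p*)·0.0000)/1.02=0.0000; Δ=(0.0000−0.0000)/(127.3386−70.1662)=0.0000; B=V−Δ·S=0.0000
Node (3,1) S=157.2081: V=(p*·0.0000+(1−p*)·0.0000)/1.02=0.0000; Δ=(0.0000−0.0000)/(231.0959−127.3386)=0.0000; B=V−Δ·S=0.0000
Node (3,2) S=285.3036: V=(p*·101.0863+(1−p*)·0.0000)/1.02=31.5332; Δ=(101.0863−0.0000)/(419.3963−231.0959)=0.5368; B=V−Δ·S=-121.6279
Node (3,3) S=517.7732: V=(p*·442.8167+(1−p*)·101.0863)/1.02=205.7046; Δ=(442.8167−101.0863)/(761.1267−419.3963)=1.0000; B=V−Δ·S=-312.0686
Node (2,0) S=106.9443: V=(p*·0.0000+(1−p*)·0.0000)/1.02=0.0000; Δ=(0.0000−0.0000)/(157.2081−86.6249)=0.0000; B=V−Δ·S=0.0000
Node (2,1) S=194.0841: V=(p*·31.5332+(1−p*)·0.0000)/1.02=9.8366; Δ=(31.5332−0.0000)/(285.3036−157.2081)=0.2462; B=V−Δ·S=-37.9410
Node (2,2) S=352.2267: V=(p*·205.7046+(1−p*)·31.5332)/1.02=85.2464; Δ=(205.7046−31.5332)/(517.7732−285.3036)=0.7492; B=V−Δ·S=-178.6497
Node (1,0) S=132.0300: V=(p*·9.8366+(1−p*)·0.0000)/1.02=3.0684; Δ=(9.8366−0.0000)/(194.0841−106.9443)=0.1129; B=V−Δ·S=-11.8354
Node (1,1) S=239.6100: V=(p*·85.2464+(1−p*)·9.8366)/1.02=33.1673; Δ=(85.2464−9.8366)/(352.2267−194.0841)=0.4768; B=V−Δ·S=-81.0901
Node (0,0) S=163.0000: V=(p*·33.1673+(1−p*)·3.0684)/1.02=12.3974; Δ=(33.1673−3.0684)/(239.6100−132.0300)=0.2798; B=V−Δ·S=-33.2069
Self-financing check: at every node Δ·S+B equals the discounted successor values.

(0,0): Delta=0.2798 Bond=-33.2069
(1,0): Delta=0.1129 Bond=-11.8354
(1,1): Delta=0.4768 Bond=-81.0901
(2,0): Delta=0.0000 Bond=0.0000
(2,1): Delta=0.2462 Bond=-37.9410
(2,2): Delta=0.7492 Bond=-178.6497
(3,0): Delta=0.0000 Bond=0.0000
(3,1): Delta=0.0000 Bond=0.0000
(3,2): Delta=0.5368 Bond=-121.6279
(3,3): Delta=1.0000 Bond=-312.0686
V0=12.3974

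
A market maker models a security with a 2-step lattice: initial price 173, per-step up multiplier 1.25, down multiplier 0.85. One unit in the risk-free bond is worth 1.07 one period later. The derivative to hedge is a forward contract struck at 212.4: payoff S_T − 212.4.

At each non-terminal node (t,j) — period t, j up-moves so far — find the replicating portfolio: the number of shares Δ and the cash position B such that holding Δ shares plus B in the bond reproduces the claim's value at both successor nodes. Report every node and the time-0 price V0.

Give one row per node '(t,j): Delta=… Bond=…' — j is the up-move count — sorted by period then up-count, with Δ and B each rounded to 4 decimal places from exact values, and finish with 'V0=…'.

Since d<R<u, set p* = (R−d)/(u−d) = 0.5500; price each node as the discounted p*-expectation of its children.
Terminal values V(2,·): V(2,0)=-87.4075, V(2,1)=-28.5875, V(2,2)=57.9125
Node (1,0) S=147.0500: V=(p*·-28.5875+(1−p*)·-87.4075)/1.07=-51.4547; Δ=(-28.5875−-87.4075)/(183.8125−124.9925)=1.0000; B=V−Δ·S=-198.5047
Node (1,1) S=216.2500: V=(p*·57.9125+(1−p*)·-28.5875)/1.07=17.7453; Δ=(57.9125−-28.5875)/(270.3125−183.8125)=1.0000; B=V−Δ·S=-198.5047
Node (0,0) S=173.0000: V=(p*·17.7453+(1−p*)·-51.4547)/1.07=-12.5184; Δ=(17.7453−-51.4547)/(216.2500−147.0500)=1.0000; B=V−Δ·S=-185.5184
Root portfolio cost Δ·173+B reproduces V0=-12.5184.

(0,0): Delta=1.0000 Bond=-185.5184
(1,0): Delta=1.0000 Bond=-198.5047
(1,1): Delta=1.0000 Bond=-198.5047
V0=-12.5184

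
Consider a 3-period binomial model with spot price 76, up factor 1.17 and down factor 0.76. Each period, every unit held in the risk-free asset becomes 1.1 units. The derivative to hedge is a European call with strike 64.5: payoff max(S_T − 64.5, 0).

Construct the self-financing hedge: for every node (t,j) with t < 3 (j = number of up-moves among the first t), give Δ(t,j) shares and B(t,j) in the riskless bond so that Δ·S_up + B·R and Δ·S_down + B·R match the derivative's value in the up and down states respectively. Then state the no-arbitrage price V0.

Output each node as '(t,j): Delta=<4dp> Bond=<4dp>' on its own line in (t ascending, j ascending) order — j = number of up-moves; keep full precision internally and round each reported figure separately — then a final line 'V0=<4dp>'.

(0,0): Delta=0.8874 Bond=-39.0700
(1,0): Delta=0.4637 Bond=-18.5067
(1,1): Delta=0.9441 Bond=-48.0150
(2,0): Delta=0.0000 Bond=0.0000
(2,1): Delta=0.5258 Bond=-24.5486
(2,2): Delta=1.0000 Bond=-58.6364
V0=28.3725

No-arbitrage ⇒ martingale measure with p* = (R−d)/(u−d) = 0.8293.
At expiry t=3: V(3,0)=0.0000, V(3,1)=0.0000, V(3,2)=14.5677, V(3,3)=57.2226
  t=2,j=0: stock 43.8976 → up 51.3602 (V=0.0000), down 33.3622 (V=0.0000). Price 0.0000; hedge Δ=0.0000, bond B=0.0000.
  t=2,j=1: stock 67.5792 → up 79.0677 (V=14.5677), down 51.3602 (V=0.0000). Price 10.9823; hedge Δ=0.5258, bond B=-24.5486.
  t=2,j=2: stock 104.0364 → up 121.7226 (V=57.2226), down 79.0677 (V=14.5677). Price 45.4000; hedge Δ=1.0000, bond B=-58.6364.
  t=1,j=0: stock 57.7600 → up 67.5792 (V=10.9823), down 43.8976 (V=0.0000). Price 8.2793; hedge Δ=0.4637, bond B=-18.5067.
  t=1,j=1: stock 88.9200 → up 104.0364 (V=45.4000), down 67.5792 (V=10.9823). Price 35.9308; hedge Δ=0.9441, bond B=-48.0150.
  t=0,j=0: stock 76.0000 → up 88.9200 (V=35.9308), down 57.7600 (V=8.2793). Price 28.3725; hedge Δ=0.8874, bond B=-39.0700.
Self-financing check: at every node Δ·S+B equals the discounted successor values.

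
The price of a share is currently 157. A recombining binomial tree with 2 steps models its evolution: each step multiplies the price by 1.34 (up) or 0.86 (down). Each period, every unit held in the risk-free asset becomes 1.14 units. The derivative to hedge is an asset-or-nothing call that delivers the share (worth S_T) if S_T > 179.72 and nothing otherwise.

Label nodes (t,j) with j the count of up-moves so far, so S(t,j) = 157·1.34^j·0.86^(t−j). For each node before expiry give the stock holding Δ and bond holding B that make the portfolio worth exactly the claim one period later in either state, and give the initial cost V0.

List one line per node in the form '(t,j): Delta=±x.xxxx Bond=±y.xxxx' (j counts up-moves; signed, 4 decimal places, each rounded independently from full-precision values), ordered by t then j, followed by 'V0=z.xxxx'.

Risk-neutral probability p* = (R−d)/(u−d) = (1.14−0.86)/(1.34−0.86) = 0.5833.
Payoff layer (t=2): V(2,0)=0.0000, V(2,1)=180.9268, V(2,2)=281.9092
Node (1,0) S=135.0200: V=(p*·180.9268+(1−p*)·0.0000)/1.14=92.5795; Δ=(180.9268−0.0000)/(180.9268−116.1172)=2.7917; B=V−Δ·S=-284.3513
Node (1,1) S=210.3800: V=(p*·281.9092+(1−p*)·180.9268)/1.14=210.3800; Δ=(281.9092−180.9268)/(281.9092−180.9268)=1.0000; B=V−Δ·S=0.0000
Node (0,0) S=157.0000: V=(p*·210.3800+(1−p*)·92.5795)/1.14=141.4881; Δ=(210.3800−92.5795)/(210.3800−135.0200)=1.5632; B=V−Δ·S=-103.9296
Each (Δ,B) replicates both successor values, so the strategy is self-financing and V0 is arbitrage-free.

(0,0): Delta=1.5632 Bond=-103.9296
(1,0): Delta=2.7917 Bond=-284.3513
(1,1): Delta=1.0000 Bond=0.0000
V0=141.4881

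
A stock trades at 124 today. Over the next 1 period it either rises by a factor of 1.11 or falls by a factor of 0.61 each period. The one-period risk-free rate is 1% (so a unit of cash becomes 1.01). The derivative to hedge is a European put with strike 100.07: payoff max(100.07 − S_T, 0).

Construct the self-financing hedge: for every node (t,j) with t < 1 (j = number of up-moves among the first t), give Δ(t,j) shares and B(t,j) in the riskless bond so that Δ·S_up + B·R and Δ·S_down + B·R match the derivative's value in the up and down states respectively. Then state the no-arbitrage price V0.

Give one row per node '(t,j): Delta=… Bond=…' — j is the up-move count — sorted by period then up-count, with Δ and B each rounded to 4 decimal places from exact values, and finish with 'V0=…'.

(0,0): Delta=-0.3940 Bond=53.6976
V0=4.8376

Under the risk-neutral measure, an up-move has probability p* = (R−d)/(u−d) = 0.8000 and values discount at R = 1.01.
Payoff layer (t=1): V(1,0)=24.4300, V(1,1)=0.0000
Node (0,0) S=124.0000: V=(p*·0.0000+(1−p*)·24.4300)/1.01=4.8376; Δ=(0.0000−24.4300)/(137.6400−75.6400)=-0.3940; B=V−Δ·S=53.6976
Root portfolio cost Δ·124+B reproduces V0=4.8376.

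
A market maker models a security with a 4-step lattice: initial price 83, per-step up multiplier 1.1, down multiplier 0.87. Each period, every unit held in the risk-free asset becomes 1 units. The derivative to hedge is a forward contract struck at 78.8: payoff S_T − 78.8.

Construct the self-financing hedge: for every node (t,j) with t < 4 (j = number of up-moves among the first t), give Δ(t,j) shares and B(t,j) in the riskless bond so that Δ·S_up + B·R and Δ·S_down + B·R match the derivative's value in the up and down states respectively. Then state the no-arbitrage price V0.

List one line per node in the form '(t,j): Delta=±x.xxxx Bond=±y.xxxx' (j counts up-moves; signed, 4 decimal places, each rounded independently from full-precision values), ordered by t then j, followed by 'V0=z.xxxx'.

Under the risk-neutral measure, an up-move has probability p* = (R−d)/(u−d) = 0.5652 and values discount at R = 1.
Terminal values V(4,·): V(4,0)=-31.2495, V(4,1)=-18.6787, V(4,2)=-2.7845, V(4,3)=17.3115, V(4,4)=42.7203
(3,0): S=54.6557. Δ = (V_up−V_dn)/(S_up−S_dn) = (-18.6787−-31.2495)/(60.1213−47.5505) = 1.0000. V = [p*·-18.6787 + (1−p*)·-31.2495]/1 = -24.1443. B = V − Δ·S = -78.8000.
(3,1): S=69.1050. Δ = (V_up−V_dn)/(S_up−S_dn) = (-2.7845−-18.6787)/(76.0155−60.1213) = 1.0000. V = [p*·-2.7845 + (1−p*)·-18.6787]/1 = -9.6950. B = V − Δ·S = -78.8000.
(3,2): S=87.3741. Δ = (V_up−V_dn)/(S_up−S_dn) = (17.3115−-2.7845)/(96.1115−76.0155) = 1.0000. V = [p*·17.3115 + (1−p*)·-2.7845]/1 = 8.5741. B = V − Δ·S = -78.8000.
(3,3): S=110.4730. Δ = (V_up−V_dn)/(S_up−S_dn) = (42.7203−17.3115)/(121.5203−96.1115) = 1.0000. V = [p*·42.7203 + (1−p*)·17.3115]/1 = 31.6730. B = V − Δ·S = -78.8000.
(2,0): S=62.8227. Δ = (V_up−V_dn)/(S_up−S_dn) = (-9.6950−-24.1443)/(69.1050−54.6557) = 1.0000. V = [p*·-9.6950 + (1−p*)·-24.1443]/1 = -15.9773. B = V − Δ·S = -78.8000.
(2,1): S=79.4310. Δ = (V_up−V_dn)/(S_up−S_dn) = (8.5741−-9.6950)/(87.3741−69.1050) = 1.0000. V = [p*·8.5741 + (1−p*)·-9.6950]/1 = 0.6310. B = V − Δ·S = -78.8000.
(2,2): S=100.4300. Δ = (V_up−V_dn)/(S_up−S_dn) = (31.6730−8.5741)/(110.4730−87.3741) = 1.0000. V = [p*·31.6730 + (1−p*)·8.5741]/1 = 21.6300. B = V − Δ·S = -78.8000.
(1,0): S=72.2100. Δ = (V_up−V_dn)/(S_up−S_dn) = (0.6310−-15.9773)/(79.4310−62.8227) = 1.0000. V = [p*·0.6310 + (1−p*)·-15.9773]/1 = -6.5900. B = V − Δ·S = -78.8000.
(1,1): S=91.3000. Δ = (V_up−V_dn)/(S_up−S_dn) = (21.6300−0.6310)/(100.4300−79.4310) = 1.0000. V = [p*·21.6300 + (1−p*)·0.6310]/1 = 12.5000. B = V − Δ·S = -78.8000.
(0,0): S=83.0000. Δ = (V_up−V_dn)/(S_up−S_dn) = (12.5000−-6.5900)/(91.3000−72.2100) = 1.0000. V = [p*·12.5000 + (1−p*)·-6.5900]/1 = 4.2000. B = V − Δ·S = -78.8000.
Self-financing check: at every node Δ·S+B equals the discounted successor values.

(0,0): Delta=1.0000 Bond=-78.8000
(1,0): Delta=1.0000 Bond=-78.8000
(1,1): Delta=1.0000 Bond=-78.8000
(2,0): Delta=1.0000 Bond=-78.8000
(2,1): Delta=1.0000 Bond=-78.8000
(2,2): Delta=1.0000 Bond=-78.8000
(3,0): Delta=1.0000 Bond=-78.8000
(3,1): Delta=1.0000 Bond=-78.8000
(3,2): Delta=1.0000 Bond=-78.8000
(3,3): Delta=1.0000 Bond=-78.8000
V0=4.2000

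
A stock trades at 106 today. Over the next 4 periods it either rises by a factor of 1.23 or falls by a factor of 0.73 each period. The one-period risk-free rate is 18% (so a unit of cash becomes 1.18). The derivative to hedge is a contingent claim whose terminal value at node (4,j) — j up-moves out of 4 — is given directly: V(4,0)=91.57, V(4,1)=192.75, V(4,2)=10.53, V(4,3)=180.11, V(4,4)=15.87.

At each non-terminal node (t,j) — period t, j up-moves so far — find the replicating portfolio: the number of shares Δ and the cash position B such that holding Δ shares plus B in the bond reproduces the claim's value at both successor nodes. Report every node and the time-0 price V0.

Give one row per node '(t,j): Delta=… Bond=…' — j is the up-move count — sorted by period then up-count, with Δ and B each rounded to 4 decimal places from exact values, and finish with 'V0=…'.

The replicating-portfolio and risk-neutral prices coincide; use p* = (1.18−0.73)/(1.23−0.73) = 0.9000 for the latter.
Terminal payoffs: V(4,0)=91.5700, V(4,1)=192.7500, V(4,2)=10.5300, V(4,3)=180.1100, V(4,4)=15.8700
  t=3,j=0: stock 41.2358 → up 50.7200 (V=192.7500), down 30.1021 (V=91.5700). Price 154.7729; hedge Δ=4.9074, bond B=-47.5871.
  t=3,j=1: stock 69.4795 → up 85.4598 (V=10.5300), down 50.7200 (V=192.7500). Price 24.3661; hedge Δ=-5.2453, bond B=388.8061.
  t=3,j=2: stock 117.0682 → up 143.9939 (V=180.1100), down 85.4598 (V=10.5300). Price 138.2644; hedge Δ=2.8971, bond B=-200.8956.
  t=3,j=3: stock 197.2519 → up 242.6198 (V=15.8700), down 143.9939 (V=180.1100). Price 27.3678; hedge Δ=-1.6653, bond B=355.8478.
  t=2,j=0: stock 56.4874 → up 69.4795 (V=24.3661), down 41.2358 (V=154.7729). Price 31.7007; hedge Δ=-4.6172, bond B=292.5142.
  t=2,j=1: stock 95.1774 → up 117.0682 (V=138.2644), down 69.4795 (V=24.3661). Price 107.5208; hedge Δ=2.3934, bond B=-120.2758.
  t=2,j=2: stock 160.3674 → up 197.2519 (V=27.3678), down 117.0682 (V=138.2644). Price 32.5911; hedge Δ=-1.3830, bond B=254.3843.
  t=1,j=0: stock 77.3800 → up 95.1774 (V=107.5208), down 56.4874 (V=31.7007). Price 84.6939; hedge Δ=1.9597, bond B=-66.9464.
  t=1,j=1: stock 130.3800 → up 160.3674 (V=32.5911), down 95.1774 (V=107.5208). Price 33.9695; hedge Δ=-1.1494, bond B=183.8291.
  t=0,j=0: stock 106.0000 → up 130.3800 (V=33.9695), down 77.3800 (V=84.6939). Price 33.0864; hedge Δ=-0.9571, bond B=134.5352.
Check: Δ(0,0)·S0 + B(0,0) = 33.0864 = V0.

(0,0): Delta=-0.9571 Bond=134.5352
(1,0): Delta=1.9597 Bond=-66.9464
(1,1): Delta=-1.1494 Bond=183.8291
(2,0): Delta=-4.6172 Bond=292.5142
(2,1): Delta=2.3934 Bond=-120.2758
(2,2): Delta=-1.3830 Bond=254.3843
(3,0): Delta=4.9074 Bond=-47.5871
(3,1): Delta=-5.2453 Bond=388.8061
(3,2): Delta=2.8971 Bond=-200.8956
(3,3): Delta=-1.6653 Bond=355.8478
V0=33.0864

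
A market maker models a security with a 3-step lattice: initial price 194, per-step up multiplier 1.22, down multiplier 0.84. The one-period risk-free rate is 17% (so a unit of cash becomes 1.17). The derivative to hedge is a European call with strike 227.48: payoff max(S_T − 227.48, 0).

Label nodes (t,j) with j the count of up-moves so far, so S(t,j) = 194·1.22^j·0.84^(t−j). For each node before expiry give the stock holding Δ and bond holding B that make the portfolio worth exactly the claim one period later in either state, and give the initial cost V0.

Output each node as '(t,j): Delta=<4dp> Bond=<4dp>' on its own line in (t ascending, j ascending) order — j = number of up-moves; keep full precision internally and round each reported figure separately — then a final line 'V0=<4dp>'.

(0,0): Delta=0.8541 Bond=-111.8672
(1,0): Delta=0.1806 Bond=-21.1328
(1,1): Delta=0.9244 Bond=-147.5137
(2,0): Delta=0.0000 Bond=0.0000
(2,1): Delta=0.1995 Bond=-28.4717
(2,2): Delta=1.0000 Bond=-194.4274
V0=53.8314

The replicating-portfolio and risk-neutral prices coincide; use p* = (1.17−0.84)/(1.22−0.84) = 0.8684 for the latter.
Terminal values V(3,·): V(3,0)=0.0000, V(3,1)=0.0000, V(3,2)=15.0697, V(3,3)=124.7945
(2,0): S=136.8864. Δ = (V_up−V_dn)/(S_up−S_dn) = (0.0000−0.0000)/(167.0014−114.9846) = 0.0000. V = [p*·0.0000 + (1−p*)·0.0000]/1.17 = 0.0000. B = V − Δ·S = 0.0000.
(2,1): S=198.8112. Δ = (V_up−V_dn)/(S_up−S_dn) = (15.0697−0.0000)/(242.5497−167.0014) = 0.1995. V = [p*·15.0697 + (1−p*)·0.0000]/1.17 = 11.1853. B = V − Δ·S = -28.4717.
(2,2): S=288.7496. Δ = (V_up−V_dn)/(S_up−S_dn) = (124.7945−15.0697)/(352.2745−242.5497) = 1.0000. V = [p*·124.7945 + (1−p*)·15.0697]/1.17 = 94.3222. B = V − Δ·S = -194.4274.
(1,0): S=162.9600. Δ = (V_up−V_dn)/(S_up−S_dn) = (11.1853−0.0000)/(198.8112−136.8864) = 0.1806. V = [p*·11.1853 + (1−p*)·0.0000]/1.17 = 8.3022. B = V − Δ·S = -21.1328.
(1,1): S=236.6800. Δ = (V_up−V_dn)/(S_up−S_dn) = (94.3222−11.1853)/(288.7496−198.8112) = 0.9244. V = [p*·94.3222 + (1−p*)·11.1853]/1.17 = 71.2677. B = V − Δ·S = -147.5137.
(0,0): S=194.0000. Δ = (V_up−V_dn)/(S_up−S_dn) = (71.2677−8.3022)/(236.6800−162.9600) = 0.8541. V = [p*·71.2677 + (1−p*)·8.3022]/1.17 = 53.8314. B = V − Δ·S = -111.8672.
Check: Δ(0,0)·S0 + B(0,0) = 53.8314 = V0.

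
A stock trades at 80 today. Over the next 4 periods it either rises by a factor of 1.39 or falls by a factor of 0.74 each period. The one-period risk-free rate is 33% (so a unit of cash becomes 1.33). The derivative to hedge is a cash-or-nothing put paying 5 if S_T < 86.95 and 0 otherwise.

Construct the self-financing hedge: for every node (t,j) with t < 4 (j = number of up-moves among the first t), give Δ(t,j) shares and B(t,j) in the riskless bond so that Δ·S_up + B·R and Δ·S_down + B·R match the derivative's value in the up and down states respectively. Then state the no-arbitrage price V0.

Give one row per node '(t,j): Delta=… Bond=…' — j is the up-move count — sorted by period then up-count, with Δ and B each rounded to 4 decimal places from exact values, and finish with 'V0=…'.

(0,0): Delta=-0.0093 Bond=0.8180
(1,0): Delta=-0.0605 Bond=4.1187
(1,1): Delta=-0.0066 Bond=0.7797
(2,0): Delta=0.0000 Bond=2.8266
(2,1): Delta=-0.0638 Bond=5.7476
(2,2): Delta=-0.0035 Bond=0.5580
(3,0): Delta=0.0000 Bond=3.7594
(3,1): Delta=0.0000 Bond=3.7594
(3,2): Delta=-0.0673 Bond=8.0393
(3,3): Delta=0.0000 Bond=0.0000
V0=0.0720

Under the risk-neutral measure, an up-move has probability p* = (R−d)/(u−d) = 0.9077 and values discount at R = 1.33.
Payoff layer (t=4): V(4,0)=5.0000, V(4,1)=5.0000, V(4,2)=5.0000, V(4,3)=0.0000, V(4,4)=0.0000
(3,0): S=32.4179. Δ = (V_up−V_dn)/(S_up−S_dn) = (5.0000−5.0000)/(45.0609−23.9893) = 0.0000. V = [p*·5.0000 + (1−p*)·5.0000]/1.33 = 3.7594. B = V − Δ·S = 3.7594.
(3,1): S=60.8931. Δ = (V_up−V_dn)/(S_up−S_dn) = (5.0000−5.0000)/(84.6414−45.0609) = 0.0000. V = [p*·5.0000 + (1−p*)·5.0000]/1.33 = 3.7594. B = V − Δ·S = 3.7594.
(3,2): S=114.3803. Δ = (V_up−V_dn)/(S_up−S_dn) = (0.0000−5.0000)/(158.9886−84.6414) = -0.0673. V = [p*·0.0000 + (1−p*)·5.0000]/1.33 = 0.3470. B = V − Δ·S = 8.0393.
(3,3): S=214.8495. Δ = (V_up−V_dn)/(S_up−S_dn) = (0.0000−0.0000)/(298.6408−158.9886) = 0.0000. V = [p*·0.0000 + (1−p*)·0.0000]/1.33 = 0.0000. B = V − Δ·S = 0.0000.
(2,0): S=43.8080. Δ = (V_up−V_dn)/(S_up−S_dn) = (3.7594−3.7594)/(60.8931−32.4179) = 0.0000. V = [p*·3.7594 + (1−p*)·3.7594]/1.33 = 2.8266. B = V − Δ·S = 2.8266.
(2,1): S=82.2880. Δ = (V_up−V_dn)/(S_up−S_dn) = (0.3470−3.7594)/(114.3803−60.8931) = -0.0638. V = [p*·0.3470 + (1−p*)·3.7594]/1.33 = 0.4978. B = V − Δ·S = 5.7476.
(2,2): S=154.5680. Δ = (V_up−V_dn)/(S_up−S_dn) = (0.0000−0.3470)/(214.8495−114.3803) = -0.0035. V = [p*·0.0000 + (1−p*)·0.3470]/1.33 = 0.0241. B = V − Δ·S = 0.5580.
(1,0): S=59.2000. Δ = (V_up−V_dn)/(S_up−S_dn) = (0.4978−2.8266)/(82.2880−43.8080) = -0.0605. V = [p*·0.4978 + (1−p*)·2.8266]/1.33 = 0.5359. B = V − Δ·S = 4.1187.
(1,1): S=111.2000. Δ = (V_up−V_dn)/(S_up−S_dn) = (0.0241−0.4978)/(154.5680−82.2880) = -0.0066. V = [p*·0.0241 + (1−p*)·0.4978]/1.33 = 0.0510. B = V − Δ·S = 0.7797.
(0,0): S=80.0000. Δ = (V_up−V_dn)/(S_up−S_dn) = (0.0510−0.5359)/(111.2000−59.2000) = -0.0093. V = [p*·0.0510 + (1−p*)·0.5359]/1.33 = 0.0720. B = V − Δ·S = 0.8180.
The time-0 hedge costs 0.0720, which is the no-arbitrage price.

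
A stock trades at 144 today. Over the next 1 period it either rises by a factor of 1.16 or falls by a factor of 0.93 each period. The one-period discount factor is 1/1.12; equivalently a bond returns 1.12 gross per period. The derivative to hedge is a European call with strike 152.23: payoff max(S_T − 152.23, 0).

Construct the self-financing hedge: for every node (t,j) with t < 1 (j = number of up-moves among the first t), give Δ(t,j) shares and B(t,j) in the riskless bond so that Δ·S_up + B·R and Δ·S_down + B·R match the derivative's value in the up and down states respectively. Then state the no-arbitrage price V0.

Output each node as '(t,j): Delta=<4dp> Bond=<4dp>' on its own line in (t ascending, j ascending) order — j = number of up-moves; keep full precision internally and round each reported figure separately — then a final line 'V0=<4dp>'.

The replicating-portfolio and risk-neutral prices coincide; use p* = (1.12−0.93)/(1.16−0.93) = 0.8261 for the latter.
Terminal values V(1,·): V(1,0)=0.0000, V(1,1)=14.8100
Node (0,0) S=144.0000: V=(p*·14.8100+(1−p*)·0.0000)/1.12=10.9235; Δ=(14.8100−0.0000)/(167.0400−133.9200)=0.4472; B=V−Δ·S=-53.4678
Self-financing check: at every node Δ·S+B equals the discounted successor values.

(0,0): Delta=0.4472 Bond=-53.4678
V0=10.9235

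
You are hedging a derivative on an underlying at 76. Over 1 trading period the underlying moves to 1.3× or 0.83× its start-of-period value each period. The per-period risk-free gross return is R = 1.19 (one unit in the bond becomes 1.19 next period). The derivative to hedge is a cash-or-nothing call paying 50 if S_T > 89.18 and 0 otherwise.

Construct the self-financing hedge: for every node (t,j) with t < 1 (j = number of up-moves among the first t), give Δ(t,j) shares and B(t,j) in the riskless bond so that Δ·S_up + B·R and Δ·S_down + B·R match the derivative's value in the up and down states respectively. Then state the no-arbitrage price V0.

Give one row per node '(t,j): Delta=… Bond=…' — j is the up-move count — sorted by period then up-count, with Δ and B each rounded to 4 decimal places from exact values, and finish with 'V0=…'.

Since d<R<u, set p* = (R−d)/(u−d) = 0.7660; price each node as the discounted p*-expectation of its children.
At expiry t=1: V(1,0)=0.0000, V(1,1)=50.0000
  t=0,j=0: stock 76.0000 → up 98.8000 (V=50.0000), down 63.0800 (V=0.0000). Price 32.1831; hedge Δ=1.3998, bond B=-74.1999.
Check: Δ(0,0)·S0 + B(0,0) = 32.1831 = V0.

(0,0): Delta=1.3998 Bond=-74.1999
V0=32.1831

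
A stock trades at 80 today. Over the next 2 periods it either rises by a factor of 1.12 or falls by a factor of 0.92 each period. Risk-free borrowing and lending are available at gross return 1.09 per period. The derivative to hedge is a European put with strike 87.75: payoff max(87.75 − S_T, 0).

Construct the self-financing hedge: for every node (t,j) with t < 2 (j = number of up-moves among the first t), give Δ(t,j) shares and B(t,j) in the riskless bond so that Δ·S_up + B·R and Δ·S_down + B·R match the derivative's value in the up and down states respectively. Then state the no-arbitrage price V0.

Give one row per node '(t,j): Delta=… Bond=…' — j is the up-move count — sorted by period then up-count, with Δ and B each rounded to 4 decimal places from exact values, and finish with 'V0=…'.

The replicating-portfolio and risk-neutral prices coincide; use p* = (1.09−0.92)/(1.12−0.92) = 0.8500 for the latter.
Terminal payoffs: V(2,0)=20.0380, V(2,1)=5.3180, V(2,2)=0.0000
(1,0): S=73.6000. Δ = (V_up−V_dn)/(S_up−S_dn) = (5.3180−20.0380)/(82.4320−67.7120) = -1.0000. V = [p*·5.3180 + (1−p*)·20.0380]/1.09 = 6.9046. B = V − Δ·S = 80.5046.
(1,1): S=89.6000. Δ = (V_up−V_dn)/(S_up−S_dn) = (0.0000−5.3180)/(100.3520−82.4320) = -0.2968. V = [p*·0.0000 + (1−p*)·5.3180]/1.09 = 0.7318. B = V − Δ·S = 27.3218.
(0,0): S=80.0000. Δ = (V_up−V_dn)/(S_up−S_dn) = (0.7318−6.9046)/(89.6000−73.6000) = -0.3858. V = [p*·0.7318 + (1−p*)·6.9046]/1.09 = 1.5209. B = V − Δ·S = 32.3846.
Self-financing check: at every node Δ·S+B equals the discounted successor values.

(0,0): Delta=-0.3858 Bond=32.3846
(1,0): Delta=-1.0000 Bond=80.5046
(1,1): Delta=-0.2968 Bond=27.3218
V0=1.5209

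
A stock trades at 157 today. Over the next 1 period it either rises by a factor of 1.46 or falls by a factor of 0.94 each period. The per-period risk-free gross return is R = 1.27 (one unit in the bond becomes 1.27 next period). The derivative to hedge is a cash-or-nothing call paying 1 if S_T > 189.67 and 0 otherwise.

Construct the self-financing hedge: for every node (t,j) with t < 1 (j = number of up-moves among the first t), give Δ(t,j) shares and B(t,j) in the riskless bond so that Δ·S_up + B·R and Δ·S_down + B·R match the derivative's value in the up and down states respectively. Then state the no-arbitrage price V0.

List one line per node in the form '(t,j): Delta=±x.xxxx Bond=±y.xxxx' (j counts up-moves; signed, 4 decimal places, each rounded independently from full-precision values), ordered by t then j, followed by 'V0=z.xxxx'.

(0,0): Delta=0.0122 Bond=-1.4234
V0=0.4997

The replicating-portfolio and risk-neutral prices coincide; use p* = (1.27−0.94)/(1.46−0.94) = 0.6346 for the latter.
Payoff layer (t=1): V(1,0)=0.0000, V(1,1)=1.0000
  t=0,j=0: stock 157.0000 → up 229.2200 (V=1.0000), down 147.5800 (V=0.0000). Price 0.4997; hedge Δ=0.0122, bond B=-1.4234.
Each (Δ,B) replicates both successor values, so the strategy is self-financing and V0 is arbitrage-free.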